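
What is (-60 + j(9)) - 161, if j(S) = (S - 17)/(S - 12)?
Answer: -655/3 ≈ -218.33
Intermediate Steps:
j(S) = (-17 + S)/(-12 + S)
(-60 + j(9)) - 161 = (-60 + (-17 + 9)/(-12 + 9)) - 161 = (-60 - 8/(-3)) - 161 = (-60 - ⅓*(-8)) - 161 = (-60 + 8/3) - 161 = -172/3 - 161 = -655/3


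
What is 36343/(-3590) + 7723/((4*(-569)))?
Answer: -55221119/4085420 ≈ -13.517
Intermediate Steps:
36343/(-3590) + 7723/((4*(-569))) = 36343*(-1/3590) + 7723/(-2276) = -36343/3590 + 7723*(-1/2276) = -36343/3590 - 7723/2276 = -55221119/4085420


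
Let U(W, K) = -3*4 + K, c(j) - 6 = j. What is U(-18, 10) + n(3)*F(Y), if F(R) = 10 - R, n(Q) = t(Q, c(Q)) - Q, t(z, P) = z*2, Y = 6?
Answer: 10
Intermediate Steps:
c(j) = 6 + j
U(W, K) = -12 + K
t(z, P) = 2*z
n(Q) = Q (n(Q) = 2*Q - Q = Q)
U(-18, 10) + n(3)*F(Y) = (-12 + 10) + 3*(10 - 1*6) = -2 + 3*(10 - 6) = -2 + 3*4 = -2 + 12 = 10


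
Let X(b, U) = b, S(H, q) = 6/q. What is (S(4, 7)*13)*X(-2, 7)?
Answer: -156/7 ≈ -22.286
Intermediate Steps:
(S(4, 7)*13)*X(-2, 7) = ((6/7)*13)*(-2) = (78/7)*(-2) = -156/7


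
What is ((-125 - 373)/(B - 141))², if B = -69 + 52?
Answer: 62001/6241 ≈ 9.9345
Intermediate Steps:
B = -17
((-125 - 373)/(B - 141))² = ((-125 - 373)/(-17 - 141))² = (-498/(-158))² = (-498*(-1/158))² = (249/79)² = 62001/6241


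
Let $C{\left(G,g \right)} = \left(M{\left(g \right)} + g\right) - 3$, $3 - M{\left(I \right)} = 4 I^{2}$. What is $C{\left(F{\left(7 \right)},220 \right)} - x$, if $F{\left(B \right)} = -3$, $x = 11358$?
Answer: $-204738$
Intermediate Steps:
$M{\left(I \right)} = 3 - 4 I^{2}$
$C{\left(G,g \right)} = g - 4 g^{2}$ ($C{\left(G,g \right)} = \left(\left(3 - 4 g^{2}\right) + g\right) - 3 = \left(3 + g - 4 g^{2}\right) - 3 = g - 4 g^{2}$)
$C{\left(F{\left(7 \right)},220 \right)} - x = 220 \left(1 - 880\right) - 11358 = 220 \left(-879\right) - 11358 = -193380 - 11358 = -204738$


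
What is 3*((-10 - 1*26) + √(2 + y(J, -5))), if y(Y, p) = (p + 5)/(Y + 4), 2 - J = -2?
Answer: -108 + 3*√2 ≈ -103.76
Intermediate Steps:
J = 4 (J = 2 - 1*(-2) = 2 + 2 = 4)
y(Y, p) = (5 + p)/(4 + Y)
3*((-10 - 1*26) + √(2 + y(J, -5))) = 3*((-10 - 1*26) + √(2 + (5 - 5)/(4 + 4))) = 3*((-10 - 26) + √(2 + 0/8)) = 3*(-36 + √(2 + (⅛)*0)) = 3*(-36 + √(2 + 0)) = 3*(-36 + √2) = -108 + 3*√2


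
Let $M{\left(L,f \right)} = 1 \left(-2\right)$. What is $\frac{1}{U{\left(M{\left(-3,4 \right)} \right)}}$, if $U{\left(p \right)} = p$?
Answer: $- \frac{1}{2} \approx -0.5$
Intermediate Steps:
$M{\left(L,f \right)} = -2$
$\frac{1}{U{\left(M{\left(-3,4 \right)} \right)}} = \frac{1}{-2} = - \frac{1}{2}$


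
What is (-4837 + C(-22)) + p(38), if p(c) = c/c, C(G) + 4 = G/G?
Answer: -4839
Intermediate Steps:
C(G) = -3 (C(G) = -4 + G/G = -4 + 1 = -3)
p(c) = 1
(-4837 + C(-22)) + p(38) = (-4837 - 3) + 1 = -4840 + 1 = -4839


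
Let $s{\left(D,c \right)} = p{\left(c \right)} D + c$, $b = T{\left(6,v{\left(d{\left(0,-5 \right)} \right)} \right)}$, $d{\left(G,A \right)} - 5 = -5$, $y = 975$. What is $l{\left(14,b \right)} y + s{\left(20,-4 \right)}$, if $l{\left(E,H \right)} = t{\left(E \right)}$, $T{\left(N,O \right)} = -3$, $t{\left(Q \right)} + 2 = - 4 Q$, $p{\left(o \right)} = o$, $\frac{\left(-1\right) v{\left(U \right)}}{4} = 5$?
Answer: $-56634$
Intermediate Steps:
$d{\left(G,A \right)} = 0$ ($d{\left(G,A \right)} = 5 - 5 = 0$)
$v{\left(U \right)} = -20$ ($v{\left(U \right)} = \left(-4\right) 5 = -20$)
$t{\left(Q \right)} = -2 - 4 Q$
$b = -3$
$l{\left(E,H \right)} = -2 - 4 E$
$s{\left(D,c \right)} = c + D c$ ($s{\left(D,c \right)} = c D + c = D c + c = c + D c$)
$l{\left(14,b \right)} y + s{\left(20,-4 \right)} = \left(-2 - 56\right) 975 - 4 \left(1 + 20\right) = \left(-2 - 56\right) 975 - 84 = \left(-58\right) 975 - 84 = -56550 - 84 = -56634$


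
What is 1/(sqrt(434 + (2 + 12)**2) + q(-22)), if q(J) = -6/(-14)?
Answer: -7/10287 + 49*sqrt(70)/10287 ≈ 0.039172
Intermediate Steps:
q(J) = 3/7 (q(J) = -6*(-1/14) = 3/7)
1/(sqrt(434 + (2 + 12)**2) + q(-22)) = 1/(sqrt(434 + (2 + 12)**2) + 3/7) = 1/(sqrt(434 + 14**2) + 3/7) = 1/(sqrt(434 + 196) + 3/7) = 1/(sqrt(630) + 3/7) = 1/(3*sqrt(70) + 3/7) = 1/(3/7 + 3*sqrt(70))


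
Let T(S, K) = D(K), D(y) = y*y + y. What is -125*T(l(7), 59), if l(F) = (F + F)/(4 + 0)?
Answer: -442500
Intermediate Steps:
l(F) = F/2 (l(F) = (2*F)/4 = (2*F)*(¼) = F/2)
D(y) = y + y² (D(y) = y² + y = y + y²)
T(S, K) = K*(1 + K)
-125*T(l(7), 59) = -7375*(1 + 59) = -7375*60 = -125*3540 = -442500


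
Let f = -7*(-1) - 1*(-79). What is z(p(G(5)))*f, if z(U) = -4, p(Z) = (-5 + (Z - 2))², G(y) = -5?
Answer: -344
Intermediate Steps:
p(Z) = (-7 + Z)² (p(Z) = (-5 + (-2 + Z))² = (-7 + Z)²)
f = 86 (f = 7 + 79 = 86)
z(p(G(5)))*f = -4*86 = -344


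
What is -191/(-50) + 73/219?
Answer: 623/150 ≈ 4.1533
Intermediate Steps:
-191/(-50) + 73/219 = -191*(-1/50) + 73*(1/219) = 191/50 + ⅓ = 623/150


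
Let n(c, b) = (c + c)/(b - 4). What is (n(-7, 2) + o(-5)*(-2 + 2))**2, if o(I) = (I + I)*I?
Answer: 49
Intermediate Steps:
o(I) = 2*I**2 (o(I) = (2*I)*I = 2*I**2)
n(c, b) = 2*c/(-4 + b) (n(c, b) = (2*c)/(-4 + b) = 2*c/(-4 + b))
(n(-7, 2) + o(-5)*(-2 + 2))**2 = (2*(-7)/(-4 + 2) + (2*(-5)**2)*(-2 + 2))**2 = (2*(-7)/(-2) + (2*25)*0)**2 = (2*(-7)*(-1/2) + 50*0)**2 = (7 + 0)**2 = 7**2 = 49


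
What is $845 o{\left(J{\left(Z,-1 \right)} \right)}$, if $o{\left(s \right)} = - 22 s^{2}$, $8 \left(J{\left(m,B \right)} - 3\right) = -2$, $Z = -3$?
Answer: $- \frac{1124695}{8} \approx -1.4059 \cdot 10^{5}$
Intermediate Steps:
$J{\left(m,B \right)} = \frac{11}{4}$ ($J{\left(m,B \right)} = 3 + \frac{1}{8} \left(-2\right) = 3 - \frac{1}{4} = \frac{11}{4}$)
$845 o{\left(J{\left(Z,-1 \right)} \right)} = 845 \left(- 22 \left(\frac{11}{4}\right)^{2}\right) = 845 \left(\left(-22\right) \frac{121}{16}\right) = 845 \left(- \frac{1331}{8}\right) = - \frac{1124695}{8}$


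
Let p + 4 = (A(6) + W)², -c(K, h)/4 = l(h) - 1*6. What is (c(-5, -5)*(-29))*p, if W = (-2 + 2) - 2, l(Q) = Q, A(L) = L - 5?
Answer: 3828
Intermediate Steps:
A(L) = -5 + L
W = -2 (W = 0 - 2 = -2)
c(K, h) = 24 - 4*h (c(K, h) = -4*(h - 1*6) = -4*(h - 6) = -4*(-6 + h) = 24 - 4*h)
p = -3 (p = -4 + ((-5 + 6) - 2)² = -4 + (1 - 2)² = -4 + (-1)² = -4 + 1 = -3)
(c(-5, -5)*(-29))*p = ((24 - 4*(-5))*(-29))*(-3) = ((24 + 20)*(-29))*(-3) = (44*(-29))*(-3) = -1276*(-3) = 3828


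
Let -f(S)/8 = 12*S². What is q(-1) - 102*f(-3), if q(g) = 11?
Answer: 88139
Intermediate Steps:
f(S) = -96*S²
q(-1) - 102*f(-3) = 11 - (-9792)*(-3)² = 11 - (-9792)*9 = 11 - 102*(-864) = 11 + 88128 = 88139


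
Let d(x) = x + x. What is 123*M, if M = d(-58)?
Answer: -14268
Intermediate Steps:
d(x) = 2*x
M = -116 (M = 2*(-58) = -116)
123*M = 123*(-116) = -14268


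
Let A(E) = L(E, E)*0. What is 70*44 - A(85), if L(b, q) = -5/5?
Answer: 3080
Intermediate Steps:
L(b, q) = -1 (L(b, q) = -5*1/5 = -1)
A(E) = 0 (A(E) = -1*0 = 0)
70*44 - A(85) = 70*44 - 1*0 = 3080 + 0 = 3080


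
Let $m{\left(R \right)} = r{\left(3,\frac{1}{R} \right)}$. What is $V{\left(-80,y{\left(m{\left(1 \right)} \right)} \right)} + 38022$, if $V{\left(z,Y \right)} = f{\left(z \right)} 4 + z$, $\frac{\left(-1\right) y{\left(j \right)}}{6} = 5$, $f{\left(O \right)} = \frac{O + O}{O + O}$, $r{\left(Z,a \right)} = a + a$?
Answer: $37946$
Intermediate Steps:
$r{\left(Z,a \right)} = 2 a$
$m{\left(R \right)} = \frac{2}{R}$
$f{\left(O \right)} = 1$ ($f{\left(O \right)} = \frac{2 O}{2 O} = 2 O \frac{1}{2 O} = 1$)
$y{\left(j \right)} = -30$ ($y{\left(j \right)} = \left(-6\right) 5 = -30$)
$V{\left(z,Y \right)} = 4 + z$ ($V{\left(z,Y \right)} = 1 \cdot 4 + z = 4 + z$)
$V{\left(-80,y{\left(m{\left(1 \right)} \right)} \right)} + 38022 = \left(4 - 80\right) + 38022 = -76 + 38022 = 37946$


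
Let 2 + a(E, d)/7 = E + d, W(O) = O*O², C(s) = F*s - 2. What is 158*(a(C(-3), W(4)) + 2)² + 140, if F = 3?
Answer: 20363338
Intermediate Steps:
C(s) = -2 + 3*s (C(s) = 3*s - 2 = -2 + 3*s)
W(O) = O³
a(E, d) = -14 + 7*E + 7*d (a(E, d) = -14 + 7*(E + d) = -14 + (7*E + 7*d) = -14 + 7*E + 7*d)
158*(a(C(-3), W(4)) + 2)² + 140 = 158*((-14 + 7*(-2 + 3*(-3)) + 7*4³) + 2)² + 140 = 158*((-14 + 7*(-2 - 9) + 7*64) + 2)² + 140 = 158*((-14 + 7*(-11) + 448) + 2)² + 140 = 158*((-14 - 77 + 448) + 2)² + 140 = 158*(357 + 2)² + 140 = 158*359² + 140 = 158*128881 + 140 = 20363198 + 140 = 20363338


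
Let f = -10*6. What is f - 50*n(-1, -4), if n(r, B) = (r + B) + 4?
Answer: -10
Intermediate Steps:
f = -60
n(r, B) = 4 + B + r (n(r, B) = (B + r) + 4 = 4 + B + r)
f - 50*n(-1, -4) = -60 - 50*(4 - 4 - 1) = -60 - 50*(-1) = -60 + 50 = -10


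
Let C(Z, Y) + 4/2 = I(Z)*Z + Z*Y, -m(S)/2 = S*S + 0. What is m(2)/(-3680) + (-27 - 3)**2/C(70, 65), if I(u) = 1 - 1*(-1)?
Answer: 6542/33695 ≈ 0.19415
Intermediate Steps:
I(u) = 2 (I(u) = 1 + 1 = 2)
m(S) = -2*S**2 (m(S) = -2*(S*S + 0) = -2*(S**2 + 0) = -2*S**2)
C(Z, Y) = -2 + 2*Z + Y*Z (C(Z, Y) = -2 + (2*Z + Z*Y) = -2 + (2*Z + Y*Z) = -2 + 2*Z + Y*Z)
m(2)/(-3680) + (-27 - 3)**2/C(70, 65) = -2*2**2/(-3680) + (-27 - 3)**2/(-2 + 2*70 + 65*70) = -2*4*(-1/3680) + (-30)**2/(-2 + 140 + 4550) = -8*(-1/3680) + 900/4688 = 1/460 + 900*(1/4688) = 1/460 + 225/1172 = 6542/33695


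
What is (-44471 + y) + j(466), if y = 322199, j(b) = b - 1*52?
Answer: 278142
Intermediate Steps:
j(b) = -52 + b (j(b) = b - 52 = -52 + b)
(-44471 + y) + j(466) = (-44471 + 322199) + (-52 + 466) = 277728 + 414 = 278142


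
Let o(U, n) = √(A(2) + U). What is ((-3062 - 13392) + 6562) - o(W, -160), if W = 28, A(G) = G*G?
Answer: -9892 - 4*√2 ≈ -9897.7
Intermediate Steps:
A(G) = G²
o(U, n) = √(4 + U) (o(U, n) = √(2² + U) = √(4 + U))
((-3062 - 13392) + 6562) - o(W, -160) = ((-3062 - 13392) + 6562) - √(4 + 28) = (-16454 + 6562) - √32 = -9892 - 4*√2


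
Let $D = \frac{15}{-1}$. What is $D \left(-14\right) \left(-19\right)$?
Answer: $-3990$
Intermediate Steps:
$D = -15$ ($D = 15 \left(-1\right) = -15$)
$D \left(-14\right) \left(-19\right) = \left(-15\right) \left(-14\right) \left(-19\right) = 210 \left(-19\right) = -3990$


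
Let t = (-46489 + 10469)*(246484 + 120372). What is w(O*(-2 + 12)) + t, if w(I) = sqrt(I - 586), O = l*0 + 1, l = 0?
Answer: -13214153120 + 24*I ≈ -1.3214e+10 + 24.0*I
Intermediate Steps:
O = 1 (O = 0*0 + 1 = 0 + 1 = 1)
w(I) = sqrt(-586 + I)
t = -13214153120 (t = -36020*366856 = -13214153120)
w(O*(-2 + 12)) + t = sqrt(-586 + 1*(-2 + 12)) - 13214153120 = sqrt(-586 + 1*10) - 13214153120 = sqrt(-586 + 10) - 13214153120 = sqrt(-576) - 13214153120 = 24*I - 13214153120 = -13214153120 + 24*I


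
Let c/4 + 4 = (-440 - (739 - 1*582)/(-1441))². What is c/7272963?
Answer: 535732469020/5034056494401 ≈ 0.10642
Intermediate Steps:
c = 1607197407060/2076481 (c = -16 + 4*(-440 - (739 - 1*582)/(-1441))² = -16 + 4*(-440 - (739 - 582)*(-1)/1441)² = -16 + 4*(-440 - 157*(-1)/1441)² = -16 + 4*(-440 - 1*(-157/1441))² = -16 + 4*(-440 + 157/1441)² = -16 + 4*(-633883/1441)² = -16 + 4*(401807657689/2076481) = -16 + 1607230630756/2076481 = 1607197407060/2076481 ≈ 7.7400e+5)
c/7272963 = (1607197407060/2076481)/7272963 = (1607197407060/2076481)*(1/7272963) = 535732469020/5034056494401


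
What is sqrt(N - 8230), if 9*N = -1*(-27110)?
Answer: 4*I*sqrt(2935)/3 ≈ 72.234*I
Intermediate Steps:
N = 27110/9 (N = (-1*(-27110))/9 = (1/9)*27110 = 27110/9 ≈ 3012.2)
sqrt(N - 8230) = sqrt(27110/9 - 8230) = sqrt(-46960/9) = 4*I*sqrt(2935)/3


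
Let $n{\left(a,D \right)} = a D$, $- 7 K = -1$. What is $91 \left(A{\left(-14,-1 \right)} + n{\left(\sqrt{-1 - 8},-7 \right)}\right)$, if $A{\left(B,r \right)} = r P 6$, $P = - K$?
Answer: $78 - 1911 i \approx 78.0 - 1911.0 i$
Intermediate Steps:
$K = \frac{1}{7}$ ($K = \left(- \frac{1}{7}\right) \left(-1\right) = \frac{1}{7} \approx 0.14286$)
$P = - \frac{1}{7}$ ($P = \left(-1\right) \frac{1}{7} = - \frac{1}{7} \approx -0.14286$)
$A{\left(B,r \right)} = - \frac{6 r}{7}$ ($A{\left(B,r \right)} = r \left(- \frac{1}{7}\right) 6 = - \frac{r}{7} \cdot 6 = - \frac{6 r}{7}$)
$n{\left(a,D \right)} = D a$
$91 \left(A{\left(-14,-1 \right)} + n{\left(\sqrt{-1 - 8},-7 \right)}\right) = 91 \left(\left(- \frac{6}{7}\right) \left(-1\right) - 7 \sqrt{-1 - 8}\right) = 91 \left(\frac{6}{7} - 7 \sqrt{-9}\right) = 91 \left(\frac{6}{7} - 7 \cdot 3 i\right) = 91 \left(\frac{6}{7} - 21 i\right) = 78 - 1911 i$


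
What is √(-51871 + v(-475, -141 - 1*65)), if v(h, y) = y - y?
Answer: I*√51871 ≈ 227.75*I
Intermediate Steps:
v(h, y) = 0
√(-51871 + v(-475, -141 - 1*65)) = √(-51871 + 0) = √(-51871) = I*√51871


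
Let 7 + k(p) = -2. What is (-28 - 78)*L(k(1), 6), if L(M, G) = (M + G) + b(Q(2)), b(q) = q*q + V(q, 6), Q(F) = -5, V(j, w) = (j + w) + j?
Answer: -1908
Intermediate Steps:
V(j, w) = w + 2*j
k(p) = -9 (k(p) = -7 - 2 = -9)
b(q) = 6 + q**2 + 2*q (b(q) = q*q + (6 + 2*q) = q**2 + (6 + 2*q) = 6 + q**2 + 2*q)
L(M, G) = 21 + G + M (L(M, G) = (M + G) + (6 + (-5)**2 + 2*(-5)) = (G + M) + (6 + 25 - 10) = (G + M) + 21 = 21 + G + M)
(-28 - 78)*L(k(1), 6) = (-28 - 78)*(21 + 6 - 9) = -106*18 = -1908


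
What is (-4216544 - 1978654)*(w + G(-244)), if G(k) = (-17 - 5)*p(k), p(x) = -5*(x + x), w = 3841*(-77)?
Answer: 2164831403526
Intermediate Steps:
w = -295757
p(x) = -10*x
G(k) = 220*k (G(k) = (-17 - 5)*(-10*k) = -(-220)*k = 220*k)
(-4216544 - 1978654)*(w + G(-244)) = (-4216544 - 1978654)*(-295757 + 220*(-244)) = -6195198*(-295757 - 53680) = -6195198*(-349437) = 2164831403526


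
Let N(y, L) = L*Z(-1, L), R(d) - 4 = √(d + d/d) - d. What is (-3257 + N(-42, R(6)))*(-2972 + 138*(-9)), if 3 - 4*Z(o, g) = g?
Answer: 27485815/2 - 14749*√7/2 ≈ 1.3723e+7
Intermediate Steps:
Z(o, g) = ¾ - g/4
R(d) = 4 + √(1 + d) - d (R(d) = 4 + (√(d + d/d) - d) = 4 + (√(d + 1) - d) = 4 + (√(1 + d) - d) = 4 + √(1 + d) - d)
N(y, L) = L*(¾ - L/4)
(-3257 + N(-42, R(6)))*(-2972 + 138*(-9)) = (-3257 + (4 + √(1 + 6) - 1*6)*(3 - (4 + √(1 + 6) - 1*6))/4)*(-2972 + 138*(-9)) = (-3257 + (4 + √7 - 6)*(3 - (4 + √7 - 6))/4)*(-2972 - 1242) = (-3257 + (-2 + √7)*(3 - (-2 + √7))/4)*(-4214) = (-3257 + (-2 + √7)*(3 + (2 - √7))/4)*(-4214) = (-3257 + (-2 + √7)*(5 - √7)/4)*(-4214) = 13724998 - 2107*(-2 + √7)*(5 - √7)/2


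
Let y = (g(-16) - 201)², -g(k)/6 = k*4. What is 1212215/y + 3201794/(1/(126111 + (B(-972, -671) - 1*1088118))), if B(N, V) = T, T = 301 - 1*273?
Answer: -103148082130215199/33489 ≈ -3.0801e+12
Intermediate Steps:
g(k) = -24*k (g(k) = -6*k*4 = -24*k)
T = 28 (T = 301 - 273 = 28)
B(N, V) = 28
y = 33489 (y = (-24*(-16) - 201)² = (384 - 201)² = 183² = 33489)
1212215/y + 3201794/(1/(126111 + (B(-972, -671) - 1*1088118))) = 1212215/33489 + 3201794/(1/(126111 + (28 - 1*1088118))) = 1212215*(1/33489) + 3201794/(1/(126111 + (28 - 1088118))) = 1212215/33489 + 3201794/(1/(126111 - 1088090)) = 1212215/33489 + 3201794/(1/(-961979)) = 1212215/33489 + 3201794/(-1/961979) = 1212215/33489 + 3201794*(-961979) = 1212215/33489 - 3080058590326 = -103148082130215199/33489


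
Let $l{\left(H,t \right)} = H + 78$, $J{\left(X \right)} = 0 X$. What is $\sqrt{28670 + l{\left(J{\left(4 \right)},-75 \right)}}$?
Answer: $2 \sqrt{7187} \approx 169.55$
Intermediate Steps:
$J{\left(X \right)} = 0$
$l{\left(H,t \right)} = 78 + H$
$\sqrt{28670 + l{\left(J{\left(4 \right)},-75 \right)}} = \sqrt{28670 + \left(78 + 0\right)} = \sqrt{28670 + 78} = \sqrt{28748} = 2 \sqrt{7187}$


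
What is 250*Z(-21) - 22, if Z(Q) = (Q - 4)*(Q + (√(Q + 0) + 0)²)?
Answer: 262478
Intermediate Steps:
Z(Q) = 2*Q*(-4 + Q) (Z(Q) = (-4 + Q)*(Q + (√Q + 0)²) = (-4 + Q)*(Q + (√Q)²) = (-4 + Q)*(Q + Q) = (-4 + Q)*(2*Q) = 2*Q*(-4 + Q))
250*Z(-21) - 22 = 250*(2*(-21)*(-4 - 21)) - 22 = 250*(2*(-21)*(-25)) - 22 = 250*1050 - 22 = 262500 - 22 = 262478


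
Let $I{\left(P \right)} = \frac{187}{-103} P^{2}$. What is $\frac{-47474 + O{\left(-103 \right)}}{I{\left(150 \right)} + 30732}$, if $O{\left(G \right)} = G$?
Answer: $\frac{1633477}{347368} \approx 4.7024$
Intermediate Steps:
$I{\left(P \right)} = - \frac{187 P^{2}}{103}$ ($I{\left(P \right)} = 187 \left(- \frac{1}{103}\right) P^{2} = - \frac{187 P^{2}}{103}$)
$\frac{-47474 + O{\left(-103 \right)}}{I{\left(150 \right)} + 30732} = \frac{-47474 - 103}{- \frac{187 \cdot 150^{2}}{103} + 30732} = - \frac{47577}{\left(- \frac{187}{103}\right) 22500 + 30732} = - \frac{47577}{- \frac{4207500}{103} + 30732} = - \frac{47577}{- \frac{1042104}{103}} = \left(-47577\right) \left(- \frac{103}{1042104}\right) = \frac{1633477}{347368}$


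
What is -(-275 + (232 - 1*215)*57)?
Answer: -694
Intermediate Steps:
-(-275 + (232 - 1*215)*57) = -(-275 + (232 - 215)*57) = -(-275 + 17*57) = -(-275 + 969) = -1*694 = -694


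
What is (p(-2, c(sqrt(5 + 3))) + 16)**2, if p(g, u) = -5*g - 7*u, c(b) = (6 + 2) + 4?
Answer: 3364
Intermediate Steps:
c(b) = 12 (c(b) = 8 + 4 = 12)
p(g, u) = -7*u - 5*g
(p(-2, c(sqrt(5 + 3))) + 16)**2 = ((-7*12 - 5*(-2)) + 16)**2 = ((-84 + 10) + 16)**2 = (-74 + 16)**2 = (-58)**2 = 3364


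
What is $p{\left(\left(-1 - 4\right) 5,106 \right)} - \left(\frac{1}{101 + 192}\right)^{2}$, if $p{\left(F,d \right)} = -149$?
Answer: $- \frac{12791502}{85849} \approx -149.0$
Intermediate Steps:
$p{\left(\left(-1 - 4\right) 5,106 \right)} - \left(\frac{1}{101 + 192}\right)^{2} = -149 - \left(\frac{1}{101 + 192}\right)^{2} = -149 - \left(\frac{1}{293}\right)^{2} = -149 - \frac{1}{85849} = - \frac{12791502}{85849}$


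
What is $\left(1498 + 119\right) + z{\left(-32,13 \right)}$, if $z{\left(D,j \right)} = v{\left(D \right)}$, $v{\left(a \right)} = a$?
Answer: $1585$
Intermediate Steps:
$z{\left(D,j \right)} = D$
$\left(1498 + 119\right) + z{\left(-32,13 \right)} = \left(1498 + 119\right) - 32 = 1617 - 32 = 1585$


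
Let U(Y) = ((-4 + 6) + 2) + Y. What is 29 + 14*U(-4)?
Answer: 29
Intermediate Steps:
U(Y) = 4 + Y (U(Y) = (2 + 2) + Y = 4 + Y)
29 + 14*U(-4) = 29 + 14*(4 - 4) = 29 + 14*0 = 29 + 0 = 29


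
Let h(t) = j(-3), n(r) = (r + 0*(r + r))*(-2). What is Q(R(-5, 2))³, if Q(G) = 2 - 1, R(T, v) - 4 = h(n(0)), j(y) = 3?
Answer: 1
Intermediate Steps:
n(r) = -2*r (n(r) = (r + 0*(2*r))*(-2) = (r + 0)*(-2) = r*(-2) = -2*r)
h(t) = 3
R(T, v) = 7 (R(T, v) = 4 + 3 = 7)
Q(G) = 1
Q(R(-5, 2))³ = 1³ = 1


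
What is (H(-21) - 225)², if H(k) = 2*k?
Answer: 71289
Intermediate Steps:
(H(-21) - 225)² = (2*(-21) - 225)² = (-42 - 225)² = (-267)² = 71289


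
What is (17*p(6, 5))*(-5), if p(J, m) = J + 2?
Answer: -680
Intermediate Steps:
p(J, m) = 2 + J
(17*p(6, 5))*(-5) = (17*(2 + 6))*(-5) = (17*8)*(-5) = 136*(-5) = -680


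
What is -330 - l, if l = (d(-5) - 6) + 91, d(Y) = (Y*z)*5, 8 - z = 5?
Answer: -340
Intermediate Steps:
z = 3 (z = 8 - 1*5 = 8 - 5 = 3)
d(Y) = 15*Y (d(Y) = (Y*3)*5 = (3*Y)*5 = 15*Y)
l = 10 (l = (15*(-5) - 6) + 91 = (-75 - 6) + 91 = -81 + 91 = 10)
-330 - l = -330 - 1*10 = -330 - 10 = -340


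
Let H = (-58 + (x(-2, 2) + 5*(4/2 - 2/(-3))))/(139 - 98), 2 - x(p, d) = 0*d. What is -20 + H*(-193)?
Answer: 22244/123 ≈ 180.85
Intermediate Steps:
x(p, d) = 2 (x(p, d) = 2 - 0*d = 2 - 1*0 = 2 + 0 = 2)
H = -128/123 (H = (-58 + (2 + 5*(4/2 - 2/(-3))))/(139 - 98) = (-58 + (2 + 5*(4*(1/2) - 2*(-1/3))))/41 = (-58 + (2 + 5*(2 + 2/3)))*(1/41) = (-58 + (2 + 5*(8/3)))*(1/41) = (-58 + (2 + 40/3))*(1/41) = (-58 + 46/3)*(1/41) = -128/3*1/41 = -128/123 ≈ -1.0406)
-20 + H*(-193) = -20 - 128/123*(-193) = -20 + 24704/123 = 22244/123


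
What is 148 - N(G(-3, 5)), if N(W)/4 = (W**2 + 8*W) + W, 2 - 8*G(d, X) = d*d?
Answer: 2823/16 ≈ 176.44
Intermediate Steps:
G(d, X) = 1/4 - d**2/8 (G(d, X) = 1/4 - d*d/8 = 1/4 - d**2/8)
N(W) = 4*W**2 + 36*W (N(W) = 4*((W**2 + 8*W) + W) = 4*(W**2 + 9*W) = 4*W**2 + 36*W)
148 - N(G(-3, 5)) = 148 - 4*(1/4 - 1/8*(-3)**2)*(9 + (1/4 - 1/8*(-3)**2)) = 148 - 4*(1/4 - 1/8*9)*(9 + (1/4 - 1/8*9)) = 148 - 4*(1/4 - 9/8)*(9 + (1/4 - 9/8)) = 148 - 4*(-7)*(9 - 7/8)/8 = 148 - 4*(-7)*65/(8*8) = 148 - 1*(-455/16) = 148 + 455/16 = 2823/16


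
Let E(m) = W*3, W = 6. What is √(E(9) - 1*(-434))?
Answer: 2*√113 ≈ 21.260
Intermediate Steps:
E(m) = 18 (E(m) = 6*3 = 18)
√(E(9) - 1*(-434)) = √(18 - 1*(-434)) = √(18 + 434) = √452 = 2*√113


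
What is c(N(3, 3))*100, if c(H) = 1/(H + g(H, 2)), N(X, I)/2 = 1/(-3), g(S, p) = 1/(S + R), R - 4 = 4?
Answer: -1320/7 ≈ -188.57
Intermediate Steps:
R = 8 (R = 4 + 4 = 8)
g(S, p) = 1/(8 + S) (g(S, p) = 1/(S + 8) = 1/(8 + S))
N(X, I) = -⅔ (N(X, I) = 2/(-3) = 2*(-⅓) = -⅔)
c(H) = 1/(H + 1/(8 + H))
c(N(3, 3))*100 = ((8 - ⅔)/(1 - 2*(8 - ⅔)/3))*100 = ((22/3)/(1 - ⅔*22/3))*100 = ((22/3)/(1 - 44/9))*100 = ((22/3)/(-35/9))*100 = -9/35*22/3*100 = -66/35*100 = -1320/7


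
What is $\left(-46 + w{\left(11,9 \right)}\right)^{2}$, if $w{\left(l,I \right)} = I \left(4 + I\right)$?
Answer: $5041$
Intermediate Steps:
$\left(-46 + w{\left(11,9 \right)}\right)^{2} = \left(-46 + 9 \left(4 + 9\right)\right)^{2} = \left(-46 + 9 \cdot 13\right)^{2} = \left(-46 + 117\right)^{2} = 71^{2} = 5041$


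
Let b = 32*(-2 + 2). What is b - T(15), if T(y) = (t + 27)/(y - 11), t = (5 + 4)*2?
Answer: -45/4 ≈ -11.250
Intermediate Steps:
t = 18 (t = 9*2 = 18)
T(y) = 45/(-11 + y) (T(y) = (18 + 27)/(y - 11) = 45/(-11 + y))
b = 0 (b = 32*0 = 0)
b - T(15) = 0 - 45/(-11 + 15) = 0 - 45/4 = -45/4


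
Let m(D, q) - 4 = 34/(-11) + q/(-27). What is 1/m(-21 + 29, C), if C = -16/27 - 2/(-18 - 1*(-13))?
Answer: 40095/36736 ≈ 1.0914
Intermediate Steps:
C = -26/135 (C = -16*1/27 - 2/(-18 + 13) = -16/27 - 2/(-5) = -16/27 - 2*(-⅕) = -16/27 + ⅖ = -26/135 ≈ -0.19259)
m(D, q) = 10/11 - q/27 (m(D, q) = 4 + (34/(-11) + q/(-27)) = 4 + (34*(-1/11) + q*(-1/27)) = 4 + (-34/11 - q/27) = 10/11 - q/27)
1/m(-21 + 29, C) = 1/(10/11 - 1/27*(-26/135)) = 1/(10/11 + 26/3645) = 1/(36736/40095) = 40095/36736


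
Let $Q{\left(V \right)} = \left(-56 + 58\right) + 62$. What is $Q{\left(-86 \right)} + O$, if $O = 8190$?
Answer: $8254$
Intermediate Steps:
$Q{\left(V \right)} = 64$ ($Q{\left(V \right)} = 2 + 62 = 64$)
$Q{\left(-86 \right)} + O = 64 + 8190 = 8254$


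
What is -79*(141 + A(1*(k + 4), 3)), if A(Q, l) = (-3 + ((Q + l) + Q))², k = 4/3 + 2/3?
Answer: -22515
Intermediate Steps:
k = 2 (k = 4*(⅓) + 2*(⅓) = 4/3 + ⅔ = 2)
A(Q, l) = (-3 + l + 2*Q)² (A(Q, l) = (-3 + (l + 2*Q))² = (-3 + l + 2*Q)²)
-79*(141 + A(1*(k + 4), 3)) = -79*(141 + (-3 + 3 + 2*(1*(2 + 4)))²) = -79*(141 + (-3 + 3 + 2*(1*6))²) = -79*(141 + (-3 + 3 + 2*6)²) = -79*(141 + (-3 + 3 + 12)²) = -79*(141 + 12²) = -79*(141 + 144) = -79*285 = -22515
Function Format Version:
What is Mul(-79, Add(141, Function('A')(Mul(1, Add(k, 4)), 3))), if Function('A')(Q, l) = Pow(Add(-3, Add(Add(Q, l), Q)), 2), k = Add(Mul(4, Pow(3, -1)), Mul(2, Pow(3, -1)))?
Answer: -22515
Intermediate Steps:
k = 2 (k = Add(Mul(4, Rational(1, 3)), Mul(2, Rational(1, 3))) = Add(Rational(4, 3), Rational(2, 3)) = 2)
Function('A')(Q, l) = Pow(Add(-3, l, Mul(2, Q)), 2) (Function('A')(Q, l) = Pow(Add(-3, Add(l, Mul(2, Q))), 2) = Pow(Add(-3, l, Mul(2, Q)), 2))
Mul(-79, Add(141, Function('A')(Mul(1, Add(k, 4)), 3))) = Mul(-79, Add(141, Pow(Add(-3, 3, Mul(2, Mul(1, Add(2, 4)))), 2))) = Mul(-79, Add(141, Pow(Add(-3, 3, Mul(2, Mul(1, 6))), 2))) = Mul(-79, Add(141, Pow(Add(-3, 3, Mul(2, 6)), 2))) = Mul(-79, Add(141, Pow(Add(-3, 3, 12), 2))) = Mul(-79, Add(141, Pow(12, 2))) = Mul(-79, Add(141, 144)) = Mul(-79, 285) = -22515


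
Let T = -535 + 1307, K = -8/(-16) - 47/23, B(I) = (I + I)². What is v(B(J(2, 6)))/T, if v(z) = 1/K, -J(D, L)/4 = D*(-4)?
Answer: -23/27406 ≈ -0.00083923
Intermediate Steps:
J(D, L) = 16*D (J(D, L) = -4*D*(-4) = -(-16)*D = 16*D)
B(I) = 4*I² (B(I) = (2*I)² = 4*I²)
K = -71/46 (K = -8*(-1/16) - 47*1/23 = ½ - 47/23 = -71/46 ≈ -1.5435)
v(z) = -46/71 (v(z) = 1/(-71/46) = -46/71)
T = 772
v(B(J(2, 6)))/T = -46/71/772 = -46/71*1/772 = -23/27406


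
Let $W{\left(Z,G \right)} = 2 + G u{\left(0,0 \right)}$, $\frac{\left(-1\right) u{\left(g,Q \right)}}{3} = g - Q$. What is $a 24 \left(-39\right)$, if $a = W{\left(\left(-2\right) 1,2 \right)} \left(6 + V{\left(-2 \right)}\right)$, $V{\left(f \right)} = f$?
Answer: $-7488$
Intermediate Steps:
$u{\left(g,Q \right)} = - 3 g + 3 Q$ ($u{\left(g,Q \right)} = - 3 \left(g - Q\right) = - 3 g + 3 Q$)
$W{\left(Z,G \right)} = 2$ ($W{\left(Z,G \right)} = 2 + G \left(\left(-3\right) 0 + 3 \cdot 0\right) = 2 + G \left(0 + 0\right) = 2 + G 0 = 2 + 0 = 2$)
$a = 8$ ($a = 2 \left(6 - 2\right) = 2 \cdot 4 = 8$)
$a 24 \left(-39\right) = 8 \cdot 24 \left(-39\right) = 192 \left(-39\right) = -7488$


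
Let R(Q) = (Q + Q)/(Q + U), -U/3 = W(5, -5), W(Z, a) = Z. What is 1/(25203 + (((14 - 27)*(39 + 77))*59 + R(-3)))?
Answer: -3/191306 ≈ -1.5682e-5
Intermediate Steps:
U = -15 (U = -3*5 = -15)
R(Q) = 2*Q/(-15 + Q) (R(Q) = (Q + Q)/(Q - 15) = (2*Q)/(-15 + Q) = 2*Q/(-15 + Q))
1/(25203 + (((14 - 27)*(39 + 77))*59 + R(-3))) = 1/(25203 + (((14 - 27)*(39 + 77))*59 + 2*(-3)/(-15 - 3))) = 1/(25203 + (-13*116*59 + 2*(-3)/(-18))) = 1/(25203 + (-1508*59 + 2*(-3)*(-1/18))) = 1/(25203 + (-88972 + ⅓)) = 1/(25203 - 266915/3) = 1/(-191306/3) = -3/191306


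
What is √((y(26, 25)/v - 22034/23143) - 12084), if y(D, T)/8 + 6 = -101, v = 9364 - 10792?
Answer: 2*I*√206223969346817205/8262051 ≈ 109.93*I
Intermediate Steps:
v = -1428
y(D, T) = -856 (y(D, T) = -48 + 8*(-101) = -48 - 808 = -856)
√((y(26, 25)/v - 22034/23143) - 12084) = √((-856/(-1428) - 22034/23143) - 12084) = √((-856*(-1/1428) - 22034*1/23143) - 12084) = √((214/357 - 22034/23143) - 12084) = √(-2913536/8262051 - 12084) = √(-99841537820/8262051) = 2*I*√206223969346817205/8262051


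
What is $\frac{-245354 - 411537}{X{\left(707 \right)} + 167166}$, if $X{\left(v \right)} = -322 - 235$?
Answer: $- \frac{656891}{166609} \approx -3.9427$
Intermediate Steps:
$X{\left(v \right)} = -557$
$\frac{-245354 - 411537}{X{\left(707 \right)} + 167166} = \frac{-245354 - 411537}{-557 + 167166} = - \frac{656891}{166609}$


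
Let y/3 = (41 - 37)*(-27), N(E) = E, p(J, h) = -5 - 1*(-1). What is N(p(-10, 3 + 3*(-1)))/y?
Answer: 1/81 ≈ 0.012346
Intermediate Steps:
p(J, h) = -4 (p(J, h) = -5 + 1 = -4)
y = -324 (y = 3*((41 - 37)*(-27)) = 3*(4*(-27)) = 3*(-108) = -324)
N(p(-10, 3 + 3*(-1)))/y = -4/(-324) = -4*(-1/324) = 1/81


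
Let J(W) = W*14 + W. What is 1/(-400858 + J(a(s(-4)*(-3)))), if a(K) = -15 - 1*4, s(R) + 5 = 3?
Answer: -1/401143 ≈ -2.4929e-6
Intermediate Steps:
s(R) = -2 (s(R) = -5 + 3 = -2)
a(K) = -19 (a(K) = -15 - 4 = -19)
J(W) = 15*W (J(W) = 14*W + W = 15*W)
1/(-400858 + J(a(s(-4)*(-3)))) = 1/(-400858 + 15*(-19)) = 1/(-400858 - 285) = 1/(-401143) = -1/401143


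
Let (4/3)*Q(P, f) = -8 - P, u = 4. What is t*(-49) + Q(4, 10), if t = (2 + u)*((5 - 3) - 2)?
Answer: -9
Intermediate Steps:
Q(P, f) = -6 - 3*P/4 (Q(P, f) = 3*(-8 - P)/4 = -6 - 3*P/4)
t = 0 (t = (2 + 4)*((5 - 3) - 2) = 6*(2 - 2) = 6*0 = 0)
t*(-49) + Q(4, 10) = 0*(-49) + (-6 - 3/4*4) = 0 + (-6 - 3) = 0 - 9 = -9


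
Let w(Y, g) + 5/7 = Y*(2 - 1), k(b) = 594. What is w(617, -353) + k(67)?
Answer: 8472/7 ≈ 1210.3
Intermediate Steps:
w(Y, g) = -5/7 + Y (w(Y, g) = -5/7 + Y*(2 - 1) = -5/7 + Y*1 = -5/7 + Y)
w(617, -353) + k(67) = (-5/7 + 617) + 594 = 4314/7 + 594 = 8472/7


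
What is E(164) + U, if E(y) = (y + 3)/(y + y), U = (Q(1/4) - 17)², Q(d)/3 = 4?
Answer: 8367/328 ≈ 25.509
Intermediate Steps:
Q(d) = 12 (Q(d) = 3*4 = 12)
U = 25 (U = (12 - 17)² = (-5)² = 25)
E(y) = (3 + y)/(2*y) (E(y) = (3 + y)/((2*y)) = (3 + y)*(1/(2*y)) = (3 + y)/(2*y))
E(164) + U = (½)*(3 + 164)/164 + 25 = (½)*(1/164)*167 + 25 = 167/328 + 25 = 8367/328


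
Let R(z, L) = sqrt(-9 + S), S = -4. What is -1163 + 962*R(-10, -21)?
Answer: -1163 + 962*I*sqrt(13) ≈ -1163.0 + 3468.5*I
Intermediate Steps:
R(z, L) = I*sqrt(13) (R(z, L) = sqrt(-9 - 4) = sqrt(-13) = I*sqrt(13))
-1163 + 962*R(-10, -21) = -1163 + 962*(I*sqrt(13)) = -1163 + 962*I*sqrt(13)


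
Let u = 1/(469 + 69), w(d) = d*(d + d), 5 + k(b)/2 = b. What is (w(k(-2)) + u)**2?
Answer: 44477544609/289444 ≈ 1.5367e+5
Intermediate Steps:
k(b) = -10 + 2*b
w(d) = 2*d**2 (w(d) = d*(2*d) = 2*d**2)
u = 1/538 ≈ 0.0018587
(w(k(-2)) + u)**2 = (2*(-10 + 2*(-2))**2 + 1/538)**2 = (2*(-10 - 4)**2 + 1/538)**2 = (2*(-14)**2 + 1/538)**2 = (2*196 + 1/538)**2 = (392 + 1/538)**2 = (210897/538)**2 = 44477544609/289444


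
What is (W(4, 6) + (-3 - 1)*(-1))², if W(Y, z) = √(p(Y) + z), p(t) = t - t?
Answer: (4 + √6)² ≈ 41.596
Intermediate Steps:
p(t) = 0
W(Y, z) = √z (W(Y, z) = √(0 + z) = √z)
(W(4, 6) + (-3 - 1)*(-1))² = (√6 + (-3 - 1)*(-1))² = (√6 - 4*(-1))² = (√6 + 4)² = (4 + √6)²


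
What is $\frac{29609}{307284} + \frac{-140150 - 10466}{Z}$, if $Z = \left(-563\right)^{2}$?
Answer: $- \frac{1272301787}{3358603524} \approx -0.37882$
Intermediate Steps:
$Z = 316969$
$\frac{29609}{307284} + \frac{-140150 - 10466}{Z} = \frac{29609}{307284} + \frac{-140150 - 10466}{316969} = 29609 \cdot \frac{1}{307284} + \left(-140150 - 10466\right) \frac{1}{316969} = \frac{1021}{10596} - \frac{150616}{316969} = - \frac{1272301787}{3358603524}$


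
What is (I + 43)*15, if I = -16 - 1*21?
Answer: 90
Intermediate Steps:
I = -37 (I = -16 - 21 = -37)
(I + 43)*15 = (-37 + 43)*15 = 6*15 = 90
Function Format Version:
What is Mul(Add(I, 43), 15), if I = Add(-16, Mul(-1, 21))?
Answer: 90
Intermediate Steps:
I = -37 (I = Add(-16, -21) = -37)
Mul(Add(I, 43), 15) = Mul(Add(-37, 43), 15) = Mul(6, 15) = 90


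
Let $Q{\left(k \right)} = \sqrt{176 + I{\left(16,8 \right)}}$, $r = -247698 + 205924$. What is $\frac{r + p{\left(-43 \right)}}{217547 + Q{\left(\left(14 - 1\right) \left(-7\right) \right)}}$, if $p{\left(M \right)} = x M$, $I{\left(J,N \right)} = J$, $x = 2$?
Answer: $- \frac{395935540}{2057682479} + \frac{14560 \sqrt{3}}{2057682479} \approx -0.19241$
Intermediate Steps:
$p{\left(M \right)} = 2 M$
$r = -41774$
$Q{\left(k \right)} = 8 \sqrt{3}$ ($Q{\left(k \right)} = \sqrt{176 + 16} = \sqrt{192} = 8 \sqrt{3}$)
$\frac{r + p{\left(-43 \right)}}{217547 + Q{\left(\left(14 - 1\right) \left(-7\right) \right)}} = \frac{-41774 + 2 \left(-43\right)}{217547 + 8 \sqrt{3}} = \frac{-41774 - 86}{217547 + 8 \sqrt{3}} = - \frac{41860}{217547 + 8 \sqrt{3}}$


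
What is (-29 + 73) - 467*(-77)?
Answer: 36003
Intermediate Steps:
(-29 + 73) - 467*(-77) = 44 + 35959 = 36003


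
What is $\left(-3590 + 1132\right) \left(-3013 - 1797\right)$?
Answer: $11822980$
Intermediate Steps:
$\left(-3590 + 1132\right) \left(-3013 - 1797\right) = \left(-2458\right) \left(-4810\right) = 11822980$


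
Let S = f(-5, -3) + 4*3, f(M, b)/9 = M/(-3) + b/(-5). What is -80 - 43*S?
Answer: -7366/5 ≈ -1473.2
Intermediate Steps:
f(M, b) = -3*M - 9*b/5 (f(M, b) = 9*(M/(-3) + b/(-5)) = 9*(M*(-1/3) + b*(-1/5)) = 9*(-M/3 - b/5) = -3*M - 9*b/5)
S = 162/5 (S = (-3*(-5) - 9/5*(-3)) + 4*3 = (15 + 27/5) + 12 = 102/5 + 12 = 162/5 ≈ 32.400)
-80 - 43*S = -80 - 43*162/5 = -80 - 6966/5 = -7366/5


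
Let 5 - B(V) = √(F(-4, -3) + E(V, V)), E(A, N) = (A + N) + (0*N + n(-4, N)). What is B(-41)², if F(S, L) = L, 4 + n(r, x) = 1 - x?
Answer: (5 - I*√47)² ≈ -22.0 - 68.557*I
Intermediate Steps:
n(r, x) = -3 - x (n(r, x) = -4 + (1 - x) = -3 - x)
E(A, N) = -3 + A (E(A, N) = (A + N) + (0*N + (-3 - N)) = (A + N) + (0 + (-3 - N)) = (A + N) + (-3 - N) = -3 + A)
B(V) = 5 - √(-6 + V) (B(V) = 5 - √(-3 + (-3 + V)) = 5 - √(-6 + V))
B(-41)² = (5 - √(-6 - 41))² = (5 - √(-47))² = (5 - I*√47)²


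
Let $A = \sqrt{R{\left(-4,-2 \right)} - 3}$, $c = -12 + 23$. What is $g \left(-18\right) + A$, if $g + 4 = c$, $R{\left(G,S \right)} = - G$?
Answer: $-125$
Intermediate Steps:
$c = 11$
$g = 7$ ($g = -4 + 11 = 7$)
$A = 1$ ($A = \sqrt{\left(-1\right) \left(-4\right) - 3} = \sqrt{4 - 3} = \sqrt{1} = 1$)
$g \left(-18\right) + A = 7 \left(-18\right) + 1 = -126 + 1 = -125$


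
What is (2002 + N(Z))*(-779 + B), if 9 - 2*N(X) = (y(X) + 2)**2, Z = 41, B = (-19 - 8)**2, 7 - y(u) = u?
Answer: -74725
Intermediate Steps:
y(u) = 7 - u
B = 729 (B = (-27)**2 = 729)
N(X) = 9/2 - (9 - X)**2/2 (N(X) = 9/2 - ((7 - X) + 2)**2/2 = 9/2 - (9 - X)**2/2)
(2002 + N(Z))*(-779 + B) = (2002 + (9/2 - (-9 + 41)**2/2))*(-779 + 729) = (2002 + (9/2 - 1/2*32**2))*(-50) = (2002 + (9/2 - 1/2*1024))*(-50) = (2002 + (9/2 - 512))*(-50) = (2002 - 1015/2)*(-50) = (2989/2)*(-50) = -74725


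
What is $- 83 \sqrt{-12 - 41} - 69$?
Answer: $-69 - 83 i \sqrt{53} \approx -69.0 - 604.25 i$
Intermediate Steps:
$- 83 \sqrt{-12 - 41} - 69 = - 83 \sqrt{-53} - 69 = - 83 i \sqrt{53} - 69 = -69 - 83 i \sqrt{53}$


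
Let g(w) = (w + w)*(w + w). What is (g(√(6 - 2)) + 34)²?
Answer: 2500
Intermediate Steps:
g(w) = 4*w² (g(w) = (2*w)*(2*w) = 4*w²)
(g(√(6 - 2)) + 34)² = (4*(√(6 - 2))² + 34)² = (4*(√4)² + 34)² = (4*2² + 34)² = (4*4 + 34)² = (16 + 34)² = 50² = 2500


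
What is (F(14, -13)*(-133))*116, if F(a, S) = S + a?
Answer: -15428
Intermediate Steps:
(F(14, -13)*(-133))*116 = ((-13 + 14)*(-133))*116 = (1*(-133))*116 = -133*116 = -15428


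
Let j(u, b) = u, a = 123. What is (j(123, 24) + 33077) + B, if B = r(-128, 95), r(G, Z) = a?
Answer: 33323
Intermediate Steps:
r(G, Z) = 123
B = 123
(j(123, 24) + 33077) + B = (123 + 33077) + 123 = 33200 + 123 = 33323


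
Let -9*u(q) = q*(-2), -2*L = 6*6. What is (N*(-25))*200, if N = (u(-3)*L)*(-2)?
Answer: 120000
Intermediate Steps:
L = -18 (L = -3*6 = -½*36 = -18)
u(q) = 2*q/9 (u(q) = -q*(-2)/9 = -(-2)*q/9 = 2*q/9)
N = -24 (N = (((2/9)*(-3))*(-18))*(-2) = -⅔*(-18)*(-2) = 12*(-2) = -24)
(N*(-25))*200 = -24*(-25)*200 = 600*200 = 120000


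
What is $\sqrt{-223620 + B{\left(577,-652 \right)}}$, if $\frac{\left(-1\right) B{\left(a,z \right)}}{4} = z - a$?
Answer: $4 i \sqrt{13669} \approx 467.66 i$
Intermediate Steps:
$B{\left(a,z \right)} = - 4 z + 4 a$ ($B{\left(a,z \right)} = - 4 \left(z - a\right) = - 4 z + 4 a$)
$\sqrt{-223620 + B{\left(577,-652 \right)}} = \sqrt{-223620 + \left(\left(-4\right) \left(-652\right) + 4 \cdot 577\right)} = \sqrt{-223620 + \left(2608 + 2308\right)} = \sqrt{-223620 + 4916} = \sqrt{-218704} = 4 i \sqrt{13669}$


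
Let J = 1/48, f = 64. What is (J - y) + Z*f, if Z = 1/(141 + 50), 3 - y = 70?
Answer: 617519/9168 ≈ 67.356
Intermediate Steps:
y = -67 (y = 3 - 1*70 = 3 - 70 = -67)
J = 1/48 ≈ 0.020833
Z = 1/191 ≈ 0.0052356
(J - y) + Z*f = (1/48 - 1*(-67)) + (1/191)*64 = (1/48 + 67) + 64/191 = 3217/48 + 64/191 = 617519/9168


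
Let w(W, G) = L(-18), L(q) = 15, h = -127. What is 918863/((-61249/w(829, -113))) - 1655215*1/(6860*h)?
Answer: -2381319415873/10672270756 ≈ -223.13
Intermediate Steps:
w(W, G) = 15
918863/((-61249/w(829, -113))) - 1655215*1/(6860*h) = 918863/((-61249/15)) - 1655215/(-49*(-140)*(-127)) = 918863/((-61249*1/15)) - 1655215/(6860*(-127)) = 918863/(-61249/15) - 1655215/(-871220) = 918863*(-15/61249) - 1655215*(-1/871220) = -13782945/61249 + 331043/174244 = -2381319415873/10672270756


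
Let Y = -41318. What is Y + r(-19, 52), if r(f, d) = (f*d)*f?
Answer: -22546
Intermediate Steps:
r(f, d) = d*f**2 (r(f, d) = (d*f)*f = d*f**2)
Y + r(-19, 52) = -41318 + 52*(-19)**2 = -41318 + 52*361 = -41318 + 18772 = -22546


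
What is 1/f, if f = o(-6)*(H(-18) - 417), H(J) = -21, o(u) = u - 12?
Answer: 1/7884 ≈ 0.00012684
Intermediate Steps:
o(u) = -12 + u
f = 7884 (f = (-12 - 6)*(-21 - 417) = -18*(-438) = 7884)
1/f = 1/7884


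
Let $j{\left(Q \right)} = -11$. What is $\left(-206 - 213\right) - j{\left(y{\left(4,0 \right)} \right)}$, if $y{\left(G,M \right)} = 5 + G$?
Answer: $-408$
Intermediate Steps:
$\left(-206 - 213\right) - j{\left(y{\left(4,0 \right)} \right)} = \left(-206 - 213\right) - -11 = \left(-206 - 213\right) + 11 = -419 + 11 = -408$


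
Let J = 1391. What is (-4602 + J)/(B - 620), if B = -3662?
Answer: 3211/4282 ≈ 0.74988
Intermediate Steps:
(-4602 + J)/(B - 620) = (-4602 + 1391)/(-3662 - 620) = -3211/(-4282) = -3211*(-1/4282) = 3211/4282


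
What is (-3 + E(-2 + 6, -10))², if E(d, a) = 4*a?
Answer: 1849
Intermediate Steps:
(-3 + E(-2 + 6, -10))² = (-3 + 4*(-10))² = (-3 - 40)² = (-43)² = 1849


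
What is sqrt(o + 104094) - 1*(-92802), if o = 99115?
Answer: 92802 + sqrt(203209) ≈ 93253.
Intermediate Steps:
sqrt(o + 104094) - 1*(-92802) = sqrt(99115 + 104094) - 1*(-92802) = sqrt(203209) + 92802 = 92802 + sqrt(203209)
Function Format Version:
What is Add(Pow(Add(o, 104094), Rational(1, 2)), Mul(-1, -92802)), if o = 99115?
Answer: Add(92802, Pow(203209, Rational(1, 2))) ≈ 93253.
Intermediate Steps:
Add(Pow(Add(o, 104094), Rational(1, 2)), Mul(-1, -92802)) = Add(Pow(Add(99115, 104094), Rational(1, 2)), Mul(-1, -92802)) = Add(Pow(203209, Rational(1, 2)), 92802) = Add(92802, Pow(203209, Rational(1, 2)))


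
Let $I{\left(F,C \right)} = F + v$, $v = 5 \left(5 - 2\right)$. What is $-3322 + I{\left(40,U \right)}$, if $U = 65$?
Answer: $-3267$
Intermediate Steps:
$v = 15$ ($v = 5 \cdot 3 = 15$)
$I{\left(F,C \right)} = 15 + F$ ($I{\left(F,C \right)} = F + 15 = 15 + F$)
$-3322 + I{\left(40,U \right)} = -3322 + \left(15 + 40\right) = -3322 + 55 = -3267$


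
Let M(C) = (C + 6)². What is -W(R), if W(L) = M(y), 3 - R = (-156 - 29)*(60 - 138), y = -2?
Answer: -16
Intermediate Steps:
M(C) = (6 + C)²
R = -14427 (R = 3 - (-156 - 29)*(60 - 138) = 3 - (-185)*(-78) = 3 - 1*14430 = 3 - 14430 = -14427)
W(L) = 16 (W(L) = (6 - 2)² = 4² = 16)
-W(R) = -1*16 = -16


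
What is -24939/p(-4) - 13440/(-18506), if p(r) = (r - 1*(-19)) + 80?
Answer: -12111693/46265 ≈ -261.79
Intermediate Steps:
p(r) = 99 + r (p(r) = (r + 19) + 80 = (19 + r) + 80 = 99 + r)
-24939/p(-4) - 13440/(-18506) = -24939/(99 - 4) - 13440/(-18506) = -24939/95 - 13440*(-1/18506) = -24939*1/95 + 6720/9253 = -24939/95 + 6720/9253 = -12111693/46265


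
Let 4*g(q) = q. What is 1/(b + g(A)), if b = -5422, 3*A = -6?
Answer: -2/10845 ≈ -0.00018442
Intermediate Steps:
A = -2 (A = (⅓)*(-6) = -2)
g(q) = q/4
1/(b + g(A)) = 1/(-5422 + (¼)*(-2)) = 1/(-5422 - ½) = 1/(-10845/2) = -2/10845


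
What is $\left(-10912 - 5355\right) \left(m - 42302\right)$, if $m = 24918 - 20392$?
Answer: $614502192$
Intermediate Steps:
$m = 4526$
$\left(-10912 - 5355\right) \left(m - 42302\right) = \left(-10912 - 5355\right) \left(4526 - 42302\right) = \left(-16267\right) \left(-37776\right) = 614502192$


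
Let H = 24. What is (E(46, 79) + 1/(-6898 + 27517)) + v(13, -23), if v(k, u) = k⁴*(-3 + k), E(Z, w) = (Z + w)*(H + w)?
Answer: 6154462216/20619 ≈ 2.9849e+5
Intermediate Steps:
E(Z, w) = (24 + w)*(Z + w) (E(Z, w) = (Z + w)*(24 + w) = (24 + w)*(Z + w))
(E(46, 79) + 1/(-6898 + 27517)) + v(13, -23) = ((79² + 24*46 + 24*79 + 46*79) + 1/(-6898 + 27517)) + 13⁴*(-3 + 13) = ((6241 + 1104 + 1896 + 3634) + 1/20619) + 28561*10 = (12875 + 1/20619) + 285610 = 265469626/20619 + 285610 = 6154462216/20619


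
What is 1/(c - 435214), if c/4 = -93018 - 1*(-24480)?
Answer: -1/709366 ≈ -1.4097e-6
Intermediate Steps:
c = -274152 (c = 4*(-93018 - 1*(-24480)) = 4*(-93018 + 24480) = 4*(-68538) = -274152)
1/(c - 435214) = 1/(-274152 - 435214) = 1/(-709366) = -1/709366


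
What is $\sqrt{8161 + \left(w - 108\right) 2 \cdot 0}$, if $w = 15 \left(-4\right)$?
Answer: $\sqrt{8161} \approx 90.338$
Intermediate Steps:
$w = -60$
$\sqrt{8161 + \left(w - 108\right) 2 \cdot 0} = \sqrt{8161 + \left(-60 - 108\right) 2 \cdot 0} = \sqrt{8161 - 0} = \sqrt{8161 + 0} = \sqrt{8161}$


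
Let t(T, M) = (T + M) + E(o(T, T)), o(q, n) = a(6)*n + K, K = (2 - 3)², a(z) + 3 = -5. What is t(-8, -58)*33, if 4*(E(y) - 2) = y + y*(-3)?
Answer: -6369/2 ≈ -3184.5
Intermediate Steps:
a(z) = -8 (a(z) = -3 - 5 = -8)
K = 1 (K = (-1)² = 1)
o(q, n) = 1 - 8*n (o(q, n) = -8*n + 1 = 1 - 8*n)
E(y) = 2 - y/2 (E(y) = 2 + (y + y*(-3))/4 = 2 + (y - 3*y)/4 = 2 + (-2*y)/4 = 2 - y/2)
t(T, M) = 3/2 + M + 5*T (t(T, M) = (T + M) + (2 - (1 - 8*T)/2) = (M + T) + (2 + (-½ + 4*T)) = (M + T) + (3/2 + 4*T) = 3/2 + M + 5*T)
t(-8, -58)*33 = (3/2 - 58 + 5*(-8))*33 = (3/2 - 58 - 40)*33 = -193/2*33 = -6369/2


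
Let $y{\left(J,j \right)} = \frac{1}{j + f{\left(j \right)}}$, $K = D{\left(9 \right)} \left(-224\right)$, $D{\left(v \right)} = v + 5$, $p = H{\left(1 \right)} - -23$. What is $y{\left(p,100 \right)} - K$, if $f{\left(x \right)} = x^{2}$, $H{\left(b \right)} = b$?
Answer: $\frac{31673601}{10100} \approx 3136.0$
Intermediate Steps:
$p = 24$ ($p = 1 - -23 = 1 + 23 = 24$)
$D{\left(v \right)} = 5 + v$
$K = -3136$ ($K = \left(5 + 9\right) \left(-224\right) = 14 \left(-224\right) = -3136$)
$y{\left(J,j \right)} = \frac{1}{j + j^{2}}$
$y{\left(p,100 \right)} - K = \frac{1}{100 \left(1 + 100\right)} - -3136 = \frac{1}{100 \cdot 101} + 3136 = \frac{1}{100} \cdot \frac{1}{101} + 3136 = \frac{1}{10100} + 3136 = \frac{31673601}{10100}$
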